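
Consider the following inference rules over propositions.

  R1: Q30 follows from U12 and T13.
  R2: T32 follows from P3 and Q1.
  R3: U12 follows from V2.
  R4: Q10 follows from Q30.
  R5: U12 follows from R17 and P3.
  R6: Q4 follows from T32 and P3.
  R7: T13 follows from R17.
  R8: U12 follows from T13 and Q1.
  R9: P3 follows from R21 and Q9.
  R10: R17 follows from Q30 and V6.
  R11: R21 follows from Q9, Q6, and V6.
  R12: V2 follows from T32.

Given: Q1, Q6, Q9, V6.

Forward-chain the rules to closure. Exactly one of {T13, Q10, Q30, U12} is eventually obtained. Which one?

Q9, Q6, and V6 hold, so R21 follows (R11).
From R21 and Q9, R9 gives P3.
P3 and Q1 hold, so T32 follows (R2).
From T32, R12 gives V2.
From V2, R3 gives U12.
T13 would need R17 (R7), but R17 is never established. Q10 would need Q30 (R4), but Q30 is never established. Q30 would need U12 and T13 (R1), but T13 is never established.

U12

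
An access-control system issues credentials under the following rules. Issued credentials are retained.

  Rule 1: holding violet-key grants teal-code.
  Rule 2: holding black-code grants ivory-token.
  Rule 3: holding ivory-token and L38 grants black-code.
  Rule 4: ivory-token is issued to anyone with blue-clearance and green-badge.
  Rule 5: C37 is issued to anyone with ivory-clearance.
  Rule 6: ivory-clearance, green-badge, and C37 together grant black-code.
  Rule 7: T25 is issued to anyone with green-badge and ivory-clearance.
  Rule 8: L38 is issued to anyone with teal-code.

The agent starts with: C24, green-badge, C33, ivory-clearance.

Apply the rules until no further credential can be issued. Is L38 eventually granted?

L38 would need teal-code (Rule 8), but teal-code is never granted.

No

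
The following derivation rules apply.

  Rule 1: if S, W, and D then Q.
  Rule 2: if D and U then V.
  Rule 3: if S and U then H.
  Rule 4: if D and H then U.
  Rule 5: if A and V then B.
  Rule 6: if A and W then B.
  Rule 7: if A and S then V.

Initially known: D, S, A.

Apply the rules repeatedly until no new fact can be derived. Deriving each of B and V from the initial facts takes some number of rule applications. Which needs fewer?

V: From A and S, Rule 7 gives V. [1 rule application]
B: A and S hold, so V follows (Rule 7). From A and V, Rule 5 gives B. [2 rule applications]
V needs fewer.

V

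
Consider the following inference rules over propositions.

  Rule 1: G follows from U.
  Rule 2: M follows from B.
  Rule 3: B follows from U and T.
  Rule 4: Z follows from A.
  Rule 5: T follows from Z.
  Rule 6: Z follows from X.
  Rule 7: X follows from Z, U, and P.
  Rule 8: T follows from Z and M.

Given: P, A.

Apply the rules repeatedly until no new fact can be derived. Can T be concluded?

Yes

A holds, so Z follows (Rule 4).
From Z, Rule 5 gives T.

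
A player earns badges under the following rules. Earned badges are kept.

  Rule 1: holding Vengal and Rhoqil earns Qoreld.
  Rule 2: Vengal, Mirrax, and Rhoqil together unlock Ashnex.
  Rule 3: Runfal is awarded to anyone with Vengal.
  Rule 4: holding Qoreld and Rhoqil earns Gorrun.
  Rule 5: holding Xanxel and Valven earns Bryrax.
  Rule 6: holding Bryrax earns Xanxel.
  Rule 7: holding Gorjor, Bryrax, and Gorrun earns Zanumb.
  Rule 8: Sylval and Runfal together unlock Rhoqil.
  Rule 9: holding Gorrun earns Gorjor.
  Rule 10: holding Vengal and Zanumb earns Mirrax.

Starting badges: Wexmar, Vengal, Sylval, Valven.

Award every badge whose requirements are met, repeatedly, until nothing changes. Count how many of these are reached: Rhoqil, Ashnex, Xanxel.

With Vengal, Runfal is earned (Rule 3).
With Sylval and Runfal, Rhoqil is earned (Rule 8).
Rhoqil: reached.
Ashnex would need Vengal, Mirrax, and Rhoqil (Rule 2), but Mirrax is never earned.
Xanxel would need Bryrax (Rule 6), but Bryrax is never earned.
Reached: Rhoqil — 1 of the 3.

1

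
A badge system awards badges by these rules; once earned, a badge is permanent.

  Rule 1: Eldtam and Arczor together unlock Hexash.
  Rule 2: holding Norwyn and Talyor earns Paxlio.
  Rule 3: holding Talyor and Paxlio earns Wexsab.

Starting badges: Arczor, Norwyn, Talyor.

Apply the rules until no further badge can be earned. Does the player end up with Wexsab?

With Norwyn and Talyor, Paxlio is earned (Rule 2).
With Talyor and Paxlio, Wexsab is earned (Rule 3).

Yes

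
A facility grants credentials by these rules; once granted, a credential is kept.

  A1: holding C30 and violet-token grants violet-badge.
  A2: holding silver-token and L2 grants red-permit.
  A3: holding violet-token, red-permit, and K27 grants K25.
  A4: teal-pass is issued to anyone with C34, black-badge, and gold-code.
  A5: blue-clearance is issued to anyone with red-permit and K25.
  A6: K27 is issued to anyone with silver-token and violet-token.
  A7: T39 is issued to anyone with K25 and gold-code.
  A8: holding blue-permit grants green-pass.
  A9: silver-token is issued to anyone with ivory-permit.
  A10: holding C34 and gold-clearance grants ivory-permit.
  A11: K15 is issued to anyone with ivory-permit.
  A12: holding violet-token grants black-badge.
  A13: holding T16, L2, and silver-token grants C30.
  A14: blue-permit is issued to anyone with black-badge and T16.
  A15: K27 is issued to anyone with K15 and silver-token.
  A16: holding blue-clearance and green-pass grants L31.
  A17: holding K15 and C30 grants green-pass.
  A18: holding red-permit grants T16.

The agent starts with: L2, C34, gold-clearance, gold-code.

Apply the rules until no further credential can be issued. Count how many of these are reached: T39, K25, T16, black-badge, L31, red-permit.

2

Holding C34 and gold-clearance grants ivory-permit (A10).
Holding ivory-permit grants silver-token (A9).
Holding silver-token and L2 grants red-permit (A2).
Holding red-permit grants T16 (A18).
T39 would need K25 and gold-code (A7), but K25 is never granted.
K25 would need violet-token, red-permit, and K27 (A3), but violet-token is never granted.
T16: reached.
black-badge would need violet-token (A12), but violet-token is never granted.
L31 would need blue-clearance and green-pass (A16), but blue-clearance is never granted.
red-permit: reached.
Reached: T16 and red-permit — 2 of the 6.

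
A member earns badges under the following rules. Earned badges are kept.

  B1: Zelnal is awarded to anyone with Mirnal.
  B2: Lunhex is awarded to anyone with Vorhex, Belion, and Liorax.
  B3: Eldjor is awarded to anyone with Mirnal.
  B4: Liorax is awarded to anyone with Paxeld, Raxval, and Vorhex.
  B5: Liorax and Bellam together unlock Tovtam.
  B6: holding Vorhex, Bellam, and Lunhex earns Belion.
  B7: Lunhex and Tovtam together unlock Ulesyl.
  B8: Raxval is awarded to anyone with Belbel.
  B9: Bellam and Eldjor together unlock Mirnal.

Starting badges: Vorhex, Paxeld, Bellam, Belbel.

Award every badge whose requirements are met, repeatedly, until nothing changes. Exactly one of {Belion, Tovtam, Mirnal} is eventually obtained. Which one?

Tovtam

With Belbel, Raxval is earned (B8).
With Paxeld, Raxval, and Vorhex, Liorax is earned (B4).
With Liorax and Bellam, Tovtam is earned (B5).
Mirnal would need Bellam and Eldjor (B9), but Eldjor is never earned. Belion would need Vorhex, Bellam, and Lunhex (B6), but Lunhex is never earned.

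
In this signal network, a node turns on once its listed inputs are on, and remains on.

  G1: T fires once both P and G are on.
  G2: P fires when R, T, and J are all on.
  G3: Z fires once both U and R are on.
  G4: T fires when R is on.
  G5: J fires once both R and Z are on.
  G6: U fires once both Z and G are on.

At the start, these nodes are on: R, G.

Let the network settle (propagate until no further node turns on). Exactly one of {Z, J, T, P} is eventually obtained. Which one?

G4: R on → T on.
P would need R, T, and J (G2), but J never turns on. J would need R and Z (G5), but Z never turns on. Z would need U and R (G3), but U never turns on.

T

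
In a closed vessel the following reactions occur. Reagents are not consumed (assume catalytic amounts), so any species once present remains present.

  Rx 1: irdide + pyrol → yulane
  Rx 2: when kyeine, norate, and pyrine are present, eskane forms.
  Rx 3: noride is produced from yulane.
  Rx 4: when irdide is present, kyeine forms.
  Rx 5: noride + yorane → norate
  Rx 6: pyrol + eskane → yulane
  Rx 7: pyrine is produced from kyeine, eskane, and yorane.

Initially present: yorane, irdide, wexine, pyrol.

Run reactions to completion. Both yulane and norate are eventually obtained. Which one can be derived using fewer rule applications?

yulane: irdide and pyrol present → yulane forms (Rx 1). [1 rule application]
norate: irdide and pyrol present → yulane forms (Rx 1). yulane present → noride forms (Rx 3). noride and yorane present → norate forms (Rx 5). [3 rule applications]
yulane needs fewer.

yulane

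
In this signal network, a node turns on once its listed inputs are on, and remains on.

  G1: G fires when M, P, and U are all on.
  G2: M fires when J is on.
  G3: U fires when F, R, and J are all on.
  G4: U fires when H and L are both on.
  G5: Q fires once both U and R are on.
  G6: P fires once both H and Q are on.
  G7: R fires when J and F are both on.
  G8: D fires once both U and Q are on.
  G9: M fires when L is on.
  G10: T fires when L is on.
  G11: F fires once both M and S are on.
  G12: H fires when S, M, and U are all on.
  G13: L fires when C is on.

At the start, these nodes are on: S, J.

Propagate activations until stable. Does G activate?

G2: J on → M on.
M and S are on, so F fires (G11).
J and F are on, so R fires (G7).
G3: F, R, and J on → U on.
U and R are on, so Q fires (G5).
G12: S, M, and U on → H on.
H and Q are on, so P fires (G6).
G1: M, P, and U on → G on.

Yes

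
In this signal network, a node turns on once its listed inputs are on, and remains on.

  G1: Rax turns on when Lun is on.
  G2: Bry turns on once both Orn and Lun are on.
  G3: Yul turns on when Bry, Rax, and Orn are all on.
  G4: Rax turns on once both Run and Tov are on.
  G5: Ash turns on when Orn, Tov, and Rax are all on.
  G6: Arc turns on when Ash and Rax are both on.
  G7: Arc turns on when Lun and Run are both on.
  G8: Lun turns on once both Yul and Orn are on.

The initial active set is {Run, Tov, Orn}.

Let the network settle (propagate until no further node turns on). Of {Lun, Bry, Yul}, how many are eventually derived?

0

Lun would need Yul and Orn (G8), but Yul never turns on.
Bry would need Orn and Lun (G2), but Lun never turns on.
Yul would need Bry, Rax, and Orn (G3), but Bry never turns on.
None of the 3 are reached.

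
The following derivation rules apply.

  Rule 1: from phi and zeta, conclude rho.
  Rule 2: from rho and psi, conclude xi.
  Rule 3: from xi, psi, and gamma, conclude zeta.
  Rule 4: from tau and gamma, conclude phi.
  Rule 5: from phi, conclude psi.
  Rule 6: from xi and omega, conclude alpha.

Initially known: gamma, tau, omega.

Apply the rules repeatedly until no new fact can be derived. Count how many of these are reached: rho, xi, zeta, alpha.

0

rho would need phi and zeta (Rule 1), but zeta is never established.
xi would need rho and psi (Rule 2), but rho is never established.
zeta would need xi, psi, and gamma (Rule 3), but xi is never established.
alpha would need xi and omega (Rule 6), but xi is never established.
None of the 4 are reached.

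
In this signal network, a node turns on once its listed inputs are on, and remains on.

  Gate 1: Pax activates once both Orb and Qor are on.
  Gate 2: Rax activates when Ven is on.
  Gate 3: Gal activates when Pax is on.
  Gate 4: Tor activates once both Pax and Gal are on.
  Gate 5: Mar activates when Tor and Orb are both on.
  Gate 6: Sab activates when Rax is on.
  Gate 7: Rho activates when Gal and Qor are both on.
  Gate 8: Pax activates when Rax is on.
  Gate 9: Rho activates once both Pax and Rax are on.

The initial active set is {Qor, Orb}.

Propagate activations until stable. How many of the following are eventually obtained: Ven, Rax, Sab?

0

No rule produces Ven, and it is not given.
Rax would need Ven (Gate 2), but Ven never turns on.
Sab would need Rax (Gate 6), but Rax never turns on.
None of the 3 are reached.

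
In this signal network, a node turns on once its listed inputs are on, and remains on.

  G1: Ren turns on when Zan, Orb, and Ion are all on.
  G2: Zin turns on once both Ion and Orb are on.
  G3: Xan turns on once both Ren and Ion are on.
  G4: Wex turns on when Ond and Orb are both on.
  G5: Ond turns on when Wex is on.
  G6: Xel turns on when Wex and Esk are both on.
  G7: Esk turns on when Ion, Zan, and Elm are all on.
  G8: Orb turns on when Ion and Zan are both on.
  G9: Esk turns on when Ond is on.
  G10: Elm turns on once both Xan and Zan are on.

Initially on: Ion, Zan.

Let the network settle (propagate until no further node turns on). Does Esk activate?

G8: Ion and Zan on → Orb on.
G1: Zan, Orb, and Ion on → Ren on.
G3: Ren and Ion on → Xan on.
Xan and Zan are on, so Elm turns on (G10).
G7: Ion, Zan, and Elm on → Esk on.

Yes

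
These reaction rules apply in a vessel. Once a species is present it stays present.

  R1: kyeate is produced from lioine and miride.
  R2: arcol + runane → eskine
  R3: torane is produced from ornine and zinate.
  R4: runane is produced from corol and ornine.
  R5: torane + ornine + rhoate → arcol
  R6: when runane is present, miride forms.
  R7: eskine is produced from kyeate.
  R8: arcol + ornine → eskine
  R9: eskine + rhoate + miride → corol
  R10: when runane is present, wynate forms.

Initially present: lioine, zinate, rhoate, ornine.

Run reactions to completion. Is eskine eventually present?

Yes

ornine and zinate present → torane forms (R3).
torane, ornine, and rhoate present → arcol forms (R5).
arcol and ornine present → eskine forms (R8).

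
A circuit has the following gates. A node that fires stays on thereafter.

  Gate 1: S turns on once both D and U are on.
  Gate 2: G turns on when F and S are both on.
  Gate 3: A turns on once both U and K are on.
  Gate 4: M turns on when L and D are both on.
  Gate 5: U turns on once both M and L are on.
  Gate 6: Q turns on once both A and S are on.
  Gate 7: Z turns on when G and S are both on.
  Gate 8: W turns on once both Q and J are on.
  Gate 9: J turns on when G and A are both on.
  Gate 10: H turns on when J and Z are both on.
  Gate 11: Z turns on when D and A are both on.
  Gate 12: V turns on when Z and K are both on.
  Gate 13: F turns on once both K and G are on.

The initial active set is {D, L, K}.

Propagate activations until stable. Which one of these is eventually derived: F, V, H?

L and D are on, so M turns on (Gate 4).
M and L are on, so U turns on (Gate 5).
Gate 3: U and K on → A on.
Gate 11: D and A on → Z on.
Gate 12: Z and K on → V on.
H would need J and Z (Gate 10), but J never turns on. F would need K and G (Gate 13), but G never turns on.

V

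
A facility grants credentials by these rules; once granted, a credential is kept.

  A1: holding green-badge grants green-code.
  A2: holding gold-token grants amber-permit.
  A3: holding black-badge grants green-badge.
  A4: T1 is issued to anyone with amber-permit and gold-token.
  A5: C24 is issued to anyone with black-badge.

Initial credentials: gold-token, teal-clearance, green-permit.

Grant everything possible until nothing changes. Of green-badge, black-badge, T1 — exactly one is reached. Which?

Holding gold-token grants amber-permit (A2).
Holding amber-permit and gold-token grants T1 (A4).
No rule produces black-badge, and it is not given. green-badge would need black-badge (A3), but black-badge is never granted.

T1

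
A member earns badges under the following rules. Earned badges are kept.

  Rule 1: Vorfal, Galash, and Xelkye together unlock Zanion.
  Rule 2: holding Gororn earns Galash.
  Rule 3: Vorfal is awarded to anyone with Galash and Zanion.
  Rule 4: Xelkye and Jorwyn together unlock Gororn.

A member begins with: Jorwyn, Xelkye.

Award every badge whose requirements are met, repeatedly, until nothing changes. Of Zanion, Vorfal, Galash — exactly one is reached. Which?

With Xelkye and Jorwyn, Gororn is earned (Rule 4).
With Gororn, Galash is earned (Rule 2).
Zanion would need Vorfal, Galash, and Xelkye (Rule 1), but Vorfal is never earned. Vorfal would need Galash and Zanion (Rule 3), but Zanion is never earned.

Galash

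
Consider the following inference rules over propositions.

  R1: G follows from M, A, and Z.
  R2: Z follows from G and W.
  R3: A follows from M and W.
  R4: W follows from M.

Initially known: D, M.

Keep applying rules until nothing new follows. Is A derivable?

Yes

From M, R4 gives W.
M and W hold, so A follows (R3).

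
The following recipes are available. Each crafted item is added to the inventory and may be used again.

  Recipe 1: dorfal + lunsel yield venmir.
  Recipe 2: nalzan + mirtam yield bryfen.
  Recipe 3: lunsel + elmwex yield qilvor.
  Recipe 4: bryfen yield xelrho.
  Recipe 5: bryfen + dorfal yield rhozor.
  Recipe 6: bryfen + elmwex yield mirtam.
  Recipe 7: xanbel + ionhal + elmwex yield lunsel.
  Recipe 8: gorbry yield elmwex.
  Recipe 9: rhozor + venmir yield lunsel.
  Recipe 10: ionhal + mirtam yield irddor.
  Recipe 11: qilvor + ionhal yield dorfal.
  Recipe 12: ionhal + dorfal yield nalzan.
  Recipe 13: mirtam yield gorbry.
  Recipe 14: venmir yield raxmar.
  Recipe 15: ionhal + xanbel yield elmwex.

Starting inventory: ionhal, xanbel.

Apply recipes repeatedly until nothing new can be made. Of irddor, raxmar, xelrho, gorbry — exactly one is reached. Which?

raxmar

ionhal + xanbel → elmwex (Recipe 15).
xanbel + ionhal + elmwex → lunsel (Recipe 7).
Using Recipe 3, lunsel and elmwex make qilvor.
qilvor + ionhal → dorfal (Recipe 11).
dorfal + lunsel → venmir (Recipe 1).
venmir → raxmar (Recipe 14).
xelrho would need bryfen (Recipe 4), but bryfen is never obtained. irddor would need ionhal and mirtam (Recipe 10), but mirtam is never obtained. gorbry would need mirtam (Recipe 13), but mirtam is never obtained.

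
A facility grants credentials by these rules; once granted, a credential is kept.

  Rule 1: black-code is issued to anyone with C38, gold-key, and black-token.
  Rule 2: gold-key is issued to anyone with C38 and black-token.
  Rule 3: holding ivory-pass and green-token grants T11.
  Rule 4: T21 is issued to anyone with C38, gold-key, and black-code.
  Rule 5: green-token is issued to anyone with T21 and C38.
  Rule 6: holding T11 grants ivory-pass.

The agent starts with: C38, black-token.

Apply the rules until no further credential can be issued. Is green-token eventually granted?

Yes

Holding C38 and black-token grants gold-key (Rule 2).
Holding C38, gold-key, and black-token grants black-code (Rule 1).
Holding C38, gold-key, and black-code grants T21 (Rule 4).
Holding T21 and C38 grants green-token (Rule 5).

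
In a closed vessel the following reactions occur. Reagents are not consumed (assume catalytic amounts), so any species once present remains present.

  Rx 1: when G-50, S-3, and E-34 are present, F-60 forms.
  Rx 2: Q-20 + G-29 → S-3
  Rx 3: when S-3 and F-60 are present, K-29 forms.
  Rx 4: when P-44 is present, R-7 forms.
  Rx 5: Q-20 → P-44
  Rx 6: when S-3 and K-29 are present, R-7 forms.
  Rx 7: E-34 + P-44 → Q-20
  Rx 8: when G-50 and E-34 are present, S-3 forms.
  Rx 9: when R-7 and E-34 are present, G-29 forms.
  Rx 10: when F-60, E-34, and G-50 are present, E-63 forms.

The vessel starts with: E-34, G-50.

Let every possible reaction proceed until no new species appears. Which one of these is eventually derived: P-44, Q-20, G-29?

G-50 and E-34 present → S-3 forms (Rx 8).
G-50, S-3, and E-34 present → F-60 forms (Rx 1).
S-3 and F-60 present → K-29 forms (Rx 3).
S-3 and K-29 present → R-7 forms (Rx 6).
R-7 and E-34 present → G-29 forms (Rx 9).
Q-20 would need E-34 and P-44 (Rx 7), but P-44 never forms. P-44 would need Q-20 (Rx 5), but Q-20 never forms.

G-29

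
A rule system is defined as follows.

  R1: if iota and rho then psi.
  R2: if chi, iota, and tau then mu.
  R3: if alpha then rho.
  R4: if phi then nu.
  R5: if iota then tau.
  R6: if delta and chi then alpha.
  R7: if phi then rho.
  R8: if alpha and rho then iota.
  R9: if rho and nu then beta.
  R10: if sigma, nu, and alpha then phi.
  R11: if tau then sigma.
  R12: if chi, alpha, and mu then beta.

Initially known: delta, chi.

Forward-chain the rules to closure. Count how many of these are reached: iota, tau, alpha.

3

delta and chi hold, so alpha follows (R6).
From alpha, R3 gives rho.
From alpha and rho, R8 gives iota.
iota holds, so tau follows (R5).
iota: reached.
tau: reached.
alpha: reached.
All 3 are reached.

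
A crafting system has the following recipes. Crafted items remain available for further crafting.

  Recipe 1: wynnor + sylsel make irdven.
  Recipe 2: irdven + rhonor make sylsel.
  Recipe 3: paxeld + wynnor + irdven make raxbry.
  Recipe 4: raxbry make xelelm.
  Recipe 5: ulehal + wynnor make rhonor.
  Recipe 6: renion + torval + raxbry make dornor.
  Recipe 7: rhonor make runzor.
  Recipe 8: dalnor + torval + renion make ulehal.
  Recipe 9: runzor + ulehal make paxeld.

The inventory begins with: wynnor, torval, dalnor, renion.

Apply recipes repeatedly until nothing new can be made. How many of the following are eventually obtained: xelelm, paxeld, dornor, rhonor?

2

Using Recipe 8, dalnor, torval, and renion make ulehal.
Using Recipe 5, ulehal and wynnor make rhonor.
Using Recipe 7, rhonor makes runzor.
runzor + ulehal → paxeld (Recipe 9).
xelelm would need raxbry (Recipe 4), but raxbry is never obtained.
paxeld: reached.
dornor would need renion, torval, and raxbry (Recipe 6), but raxbry is never obtained.
rhonor: reached.
Reached: paxeld and rhonor — 2 of the 4.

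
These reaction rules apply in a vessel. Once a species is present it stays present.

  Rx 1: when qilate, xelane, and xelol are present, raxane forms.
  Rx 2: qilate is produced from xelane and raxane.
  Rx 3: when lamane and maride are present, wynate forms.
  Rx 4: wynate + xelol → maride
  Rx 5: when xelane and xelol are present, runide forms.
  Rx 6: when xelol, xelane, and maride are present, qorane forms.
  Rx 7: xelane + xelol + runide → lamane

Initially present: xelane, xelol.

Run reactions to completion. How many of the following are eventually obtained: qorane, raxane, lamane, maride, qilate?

1

xelane and xelol present → runide forms (Rx 5).
xelane, xelol, and runide present → lamane forms (Rx 7).
qorane would need xelol, xelane, and maride (Rx 6), but maride never forms.
raxane would need qilate, xelane, and xelol (Rx 1), but qilate never forms.
lamane: reached.
maride would need wynate and xelol (Rx 4), but wynate never forms.
qilate would need xelane and raxane (Rx 2), but raxane never forms.
Reached: lamane — 1 of the 5.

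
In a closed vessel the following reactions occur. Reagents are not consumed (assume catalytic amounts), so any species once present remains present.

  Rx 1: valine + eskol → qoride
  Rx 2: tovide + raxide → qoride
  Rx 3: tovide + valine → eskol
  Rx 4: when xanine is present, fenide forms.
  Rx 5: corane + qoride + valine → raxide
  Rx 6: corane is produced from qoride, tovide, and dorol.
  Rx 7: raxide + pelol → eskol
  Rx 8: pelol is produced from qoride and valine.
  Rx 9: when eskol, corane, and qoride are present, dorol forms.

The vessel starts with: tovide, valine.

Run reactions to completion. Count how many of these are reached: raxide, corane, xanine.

0

raxide would need corane, qoride, and valine (Rx 5), but corane never forms.
corane would need qoride, tovide, and dorol (Rx 6), but dorol never forms.
No rule produces xanine, and it is not given.
None of the 3 are reached.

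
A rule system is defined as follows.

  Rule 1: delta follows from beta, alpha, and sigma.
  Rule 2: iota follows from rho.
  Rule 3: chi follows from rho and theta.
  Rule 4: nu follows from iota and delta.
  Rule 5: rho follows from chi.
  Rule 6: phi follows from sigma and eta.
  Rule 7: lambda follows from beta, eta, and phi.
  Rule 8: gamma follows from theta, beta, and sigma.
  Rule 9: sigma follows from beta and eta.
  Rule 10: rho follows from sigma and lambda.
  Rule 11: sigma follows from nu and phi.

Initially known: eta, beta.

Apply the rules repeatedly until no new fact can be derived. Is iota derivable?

beta and eta hold, so sigma follows (Rule 9).
From sigma and eta, Rule 6 gives phi.
beta, eta, and phi hold, so lambda follows (Rule 7).
From sigma and lambda, Rule 10 gives rho.
rho holds, so iota follows (Rule 2).

Yes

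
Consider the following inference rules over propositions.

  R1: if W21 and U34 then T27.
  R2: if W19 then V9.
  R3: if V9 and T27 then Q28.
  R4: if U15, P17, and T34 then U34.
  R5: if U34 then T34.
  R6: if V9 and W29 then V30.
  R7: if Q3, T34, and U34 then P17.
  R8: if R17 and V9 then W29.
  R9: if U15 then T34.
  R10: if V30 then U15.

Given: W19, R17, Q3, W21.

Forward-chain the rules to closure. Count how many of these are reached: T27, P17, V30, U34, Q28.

From W19, R2 gives V9.
From R17 and V9, R8 gives W29.
V9 and W29 hold, so V30 follows (R6).
T27 would need W21 and U34 (R1), but U34 is never established.
P17 would need Q3, T34, and U34 (R7), but U34 is never established.
V30: reached.
U34 would need U15, P17, and T34 (R4), but P17 is never established.
Q28 would need V9 and T27 (R3), but T27 is never established.
Reached: V30 — 1 of the 5.

1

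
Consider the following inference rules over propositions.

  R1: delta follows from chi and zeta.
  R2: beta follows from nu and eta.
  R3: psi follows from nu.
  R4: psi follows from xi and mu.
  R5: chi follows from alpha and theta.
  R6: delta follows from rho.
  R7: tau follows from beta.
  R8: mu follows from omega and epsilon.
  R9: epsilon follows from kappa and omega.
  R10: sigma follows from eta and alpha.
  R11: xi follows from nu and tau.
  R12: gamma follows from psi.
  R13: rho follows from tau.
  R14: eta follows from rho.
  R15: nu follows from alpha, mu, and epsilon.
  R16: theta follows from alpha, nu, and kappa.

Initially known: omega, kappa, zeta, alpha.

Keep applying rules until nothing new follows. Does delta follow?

Yes

kappa and omega hold, so epsilon follows (R9).
From omega and epsilon, R8 gives mu.
From alpha, mu, and epsilon, R15 gives nu.
alpha, nu, and kappa hold, so theta follows (R16).
alpha and theta hold, so chi follows (R5).
chi and zeta hold, so delta follows (R1).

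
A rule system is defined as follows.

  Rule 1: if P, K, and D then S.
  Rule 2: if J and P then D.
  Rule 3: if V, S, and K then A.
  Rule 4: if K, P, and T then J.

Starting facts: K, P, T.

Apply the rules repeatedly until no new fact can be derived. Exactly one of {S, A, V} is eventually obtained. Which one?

K, P, and T hold, so J follows (Rule 4).
From J and P, Rule 2 gives D.
From P, K, and D, Rule 1 gives S.
A would need V, S, and K (Rule 3), but V is never established. No rule produces V, and it is not given.

S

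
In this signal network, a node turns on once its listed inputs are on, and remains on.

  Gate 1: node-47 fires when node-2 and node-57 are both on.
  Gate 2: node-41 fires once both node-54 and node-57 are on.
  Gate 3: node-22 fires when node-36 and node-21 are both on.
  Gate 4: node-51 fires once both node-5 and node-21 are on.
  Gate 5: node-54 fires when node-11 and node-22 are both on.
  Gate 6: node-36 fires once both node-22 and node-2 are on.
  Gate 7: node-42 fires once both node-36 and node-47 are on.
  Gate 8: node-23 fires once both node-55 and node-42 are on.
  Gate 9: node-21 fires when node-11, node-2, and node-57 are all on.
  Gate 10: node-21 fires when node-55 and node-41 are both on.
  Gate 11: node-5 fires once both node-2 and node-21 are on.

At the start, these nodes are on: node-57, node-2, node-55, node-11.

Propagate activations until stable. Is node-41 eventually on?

No

node-41 would need node-54 and node-57 (Gate 2), but node-54 never turns on.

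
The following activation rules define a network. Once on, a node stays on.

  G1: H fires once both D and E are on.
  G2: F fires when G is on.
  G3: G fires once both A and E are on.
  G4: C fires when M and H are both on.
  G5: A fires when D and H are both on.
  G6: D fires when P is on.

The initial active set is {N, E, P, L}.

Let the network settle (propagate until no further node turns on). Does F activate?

G6: P on → D on.
D and E are on, so H fires (G1).
D and H are on, so A fires (G5).
G3: A and E on → G on.
G2: G on → F on.

Yes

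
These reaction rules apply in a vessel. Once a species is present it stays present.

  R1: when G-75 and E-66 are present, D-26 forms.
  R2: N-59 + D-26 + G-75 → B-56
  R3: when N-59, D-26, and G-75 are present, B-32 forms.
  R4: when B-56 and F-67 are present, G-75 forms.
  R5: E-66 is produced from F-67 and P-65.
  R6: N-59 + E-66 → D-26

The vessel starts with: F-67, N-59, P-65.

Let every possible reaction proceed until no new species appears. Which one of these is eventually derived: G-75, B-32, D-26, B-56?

D-26

F-67 and P-65 present → E-66 forms (R5).
N-59 and E-66 present → D-26 forms (R6).
G-75 would need B-56 and F-67 (R4), but B-56 never forms. B-32 would need N-59, D-26, and G-75 (R3), but G-75 never forms. B-56 would need N-59, D-26, and G-75 (R2), but G-75 never forms.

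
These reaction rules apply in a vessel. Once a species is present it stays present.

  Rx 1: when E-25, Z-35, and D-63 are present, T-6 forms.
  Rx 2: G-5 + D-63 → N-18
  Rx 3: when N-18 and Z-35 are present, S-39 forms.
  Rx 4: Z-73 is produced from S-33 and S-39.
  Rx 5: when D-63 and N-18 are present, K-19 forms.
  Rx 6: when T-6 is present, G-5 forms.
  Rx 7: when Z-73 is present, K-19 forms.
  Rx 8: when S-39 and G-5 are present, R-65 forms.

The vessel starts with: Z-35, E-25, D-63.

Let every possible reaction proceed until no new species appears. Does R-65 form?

E-25, Z-35, and D-63 present → T-6 forms (Rx 1).
T-6 present → G-5 forms (Rx 6).
G-5 and D-63 present → N-18 forms (Rx 2).
N-18 and Z-35 present → S-39 forms (Rx 3).
S-39 and G-5 present → R-65 forms (Rx 8).

Yes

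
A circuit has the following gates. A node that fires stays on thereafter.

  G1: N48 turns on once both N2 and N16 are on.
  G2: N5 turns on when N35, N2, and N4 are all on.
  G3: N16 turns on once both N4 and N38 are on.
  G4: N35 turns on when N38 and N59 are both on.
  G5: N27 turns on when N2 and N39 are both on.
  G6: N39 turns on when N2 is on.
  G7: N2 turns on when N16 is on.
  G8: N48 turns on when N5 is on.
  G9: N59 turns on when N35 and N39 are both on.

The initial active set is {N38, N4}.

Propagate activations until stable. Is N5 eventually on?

No

N5 would need N35, N2, and N4 (G2), but N35 never turns on.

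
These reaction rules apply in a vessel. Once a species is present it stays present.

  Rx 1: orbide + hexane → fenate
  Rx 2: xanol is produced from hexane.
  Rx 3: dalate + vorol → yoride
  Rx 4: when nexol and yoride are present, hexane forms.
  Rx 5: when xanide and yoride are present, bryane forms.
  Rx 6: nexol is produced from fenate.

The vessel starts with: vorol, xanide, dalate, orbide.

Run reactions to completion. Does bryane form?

dalate and vorol present → yoride forms (Rx 3).
xanide and yoride present → bryane forms (Rx 5).

Yes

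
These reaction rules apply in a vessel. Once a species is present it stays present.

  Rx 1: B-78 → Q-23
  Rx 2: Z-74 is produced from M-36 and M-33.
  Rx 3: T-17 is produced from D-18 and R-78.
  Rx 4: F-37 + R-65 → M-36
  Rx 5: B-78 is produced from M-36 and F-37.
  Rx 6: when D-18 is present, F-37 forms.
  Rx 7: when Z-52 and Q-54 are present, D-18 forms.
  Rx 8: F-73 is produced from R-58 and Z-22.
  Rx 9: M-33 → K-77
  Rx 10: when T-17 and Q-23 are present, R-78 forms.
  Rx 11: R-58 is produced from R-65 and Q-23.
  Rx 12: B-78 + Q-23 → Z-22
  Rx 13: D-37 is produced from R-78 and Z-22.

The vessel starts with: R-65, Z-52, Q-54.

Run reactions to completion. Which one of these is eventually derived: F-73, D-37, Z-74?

F-73

Z-52 and Q-54 present → D-18 forms (Rx 7).
D-18 present → F-37 forms (Rx 6).
F-37 and R-65 present → M-36 forms (Rx 4).
M-36 and F-37 present → B-78 forms (Rx 5).
B-78 present → Q-23 forms (Rx 1).
B-78 and Q-23 present → Z-22 forms (Rx 12).
R-65 and Q-23 present → R-58 forms (Rx 11).
R-58 and Z-22 present → F-73 forms (Rx 8).
D-37 would need R-78 and Z-22 (Rx 13), but R-78 never forms. Z-74 would need M-36 and M-33 (Rx 2), but M-33 never forms.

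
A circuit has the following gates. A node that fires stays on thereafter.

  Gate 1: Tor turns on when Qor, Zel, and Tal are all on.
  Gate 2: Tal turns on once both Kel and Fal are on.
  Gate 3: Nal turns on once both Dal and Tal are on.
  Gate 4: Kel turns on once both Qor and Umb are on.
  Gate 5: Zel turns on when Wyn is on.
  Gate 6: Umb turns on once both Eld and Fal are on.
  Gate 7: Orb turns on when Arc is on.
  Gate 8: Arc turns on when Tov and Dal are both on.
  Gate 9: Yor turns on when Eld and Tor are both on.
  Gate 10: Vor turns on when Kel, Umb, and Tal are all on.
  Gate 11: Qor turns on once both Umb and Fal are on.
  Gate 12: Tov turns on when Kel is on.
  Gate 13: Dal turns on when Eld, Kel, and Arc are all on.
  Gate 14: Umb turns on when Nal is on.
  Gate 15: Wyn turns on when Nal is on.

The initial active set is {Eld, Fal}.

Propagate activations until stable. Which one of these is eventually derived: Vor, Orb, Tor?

Vor

Gate 6: Eld and Fal on → Umb on.
Umb and Fal are on, so Qor turns on (Gate 11).
Gate 4: Qor and Umb on → Kel on.
Gate 2: Kel and Fal on → Tal on.
Gate 10: Kel, Umb, and Tal on → Vor on.
Tor would need Qor, Zel, and Tal (Gate 1), but Zel never turns on. Orb would need Arc (Gate 7), but Arc never turns on.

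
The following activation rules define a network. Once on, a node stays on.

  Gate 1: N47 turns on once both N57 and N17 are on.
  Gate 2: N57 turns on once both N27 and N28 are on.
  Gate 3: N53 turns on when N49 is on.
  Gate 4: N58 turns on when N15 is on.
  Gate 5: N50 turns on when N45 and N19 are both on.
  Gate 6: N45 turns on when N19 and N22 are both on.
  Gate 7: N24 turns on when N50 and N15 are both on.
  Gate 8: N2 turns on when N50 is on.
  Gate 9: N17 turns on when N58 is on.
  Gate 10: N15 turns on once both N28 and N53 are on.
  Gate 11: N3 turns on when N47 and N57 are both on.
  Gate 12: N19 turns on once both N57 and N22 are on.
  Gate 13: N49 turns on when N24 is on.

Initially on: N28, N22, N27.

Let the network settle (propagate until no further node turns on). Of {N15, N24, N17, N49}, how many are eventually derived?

N15 would need N28 and N53 (Gate 10), but N53 never turns on.
N24 would need N50 and N15 (Gate 7), but N15 never turns on.
N17 would need N58 (Gate 9), but N58 never turns on.
N49 would need N24 (Gate 13), but N24 never turns on.
None of the 4 are reached.

0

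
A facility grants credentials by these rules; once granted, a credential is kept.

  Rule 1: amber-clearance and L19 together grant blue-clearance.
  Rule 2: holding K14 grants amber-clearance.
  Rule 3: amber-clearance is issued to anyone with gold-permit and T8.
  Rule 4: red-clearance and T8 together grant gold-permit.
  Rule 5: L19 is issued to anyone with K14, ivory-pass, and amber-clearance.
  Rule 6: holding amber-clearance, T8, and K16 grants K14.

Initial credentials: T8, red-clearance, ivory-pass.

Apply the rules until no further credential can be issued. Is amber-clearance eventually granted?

Holding red-clearance and T8 grants gold-permit (Rule 4).
Holding gold-permit and T8 grants amber-clearance (Rule 3).

Yes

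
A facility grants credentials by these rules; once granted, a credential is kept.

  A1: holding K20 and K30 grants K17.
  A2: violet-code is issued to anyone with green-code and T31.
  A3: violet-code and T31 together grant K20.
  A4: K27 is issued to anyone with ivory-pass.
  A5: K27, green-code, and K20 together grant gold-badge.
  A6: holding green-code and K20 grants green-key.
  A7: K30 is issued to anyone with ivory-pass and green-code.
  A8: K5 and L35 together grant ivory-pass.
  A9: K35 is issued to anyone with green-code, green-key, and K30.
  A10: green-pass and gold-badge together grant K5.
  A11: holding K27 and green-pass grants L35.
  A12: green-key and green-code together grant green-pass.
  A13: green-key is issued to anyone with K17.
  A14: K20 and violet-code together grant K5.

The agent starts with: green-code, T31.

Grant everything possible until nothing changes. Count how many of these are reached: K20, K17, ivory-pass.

Holding green-code and T31 grants violet-code (A2).
Holding violet-code and T31 grants K20 (A3).
K20: reached.
K17 would need K20 and K30 (A1), but K30 is never granted.
ivory-pass would need K5 and L35 (A8), but L35 is never granted.
Reached: K20 — 1 of the 3.

1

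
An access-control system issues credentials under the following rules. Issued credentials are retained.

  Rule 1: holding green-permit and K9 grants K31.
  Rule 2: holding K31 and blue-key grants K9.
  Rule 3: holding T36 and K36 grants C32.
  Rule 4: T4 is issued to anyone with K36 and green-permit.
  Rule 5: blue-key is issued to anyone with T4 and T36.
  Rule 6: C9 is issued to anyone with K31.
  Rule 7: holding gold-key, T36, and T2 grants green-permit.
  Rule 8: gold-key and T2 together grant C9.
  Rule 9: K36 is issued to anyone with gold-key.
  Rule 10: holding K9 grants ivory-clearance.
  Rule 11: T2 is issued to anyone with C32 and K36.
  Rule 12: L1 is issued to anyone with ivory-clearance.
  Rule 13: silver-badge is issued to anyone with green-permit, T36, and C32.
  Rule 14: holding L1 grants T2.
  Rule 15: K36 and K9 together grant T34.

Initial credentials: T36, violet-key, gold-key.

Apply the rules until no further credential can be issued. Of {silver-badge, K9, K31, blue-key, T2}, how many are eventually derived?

Holding gold-key grants K36 (Rule 9).
Holding T36 and K36 grants C32 (Rule 3).
Holding C32 and K36 grants T2 (Rule 11).
Holding gold-key, T36, and T2 grants green-permit (Rule 7).
Holding green-permit, T36, and C32 grants silver-badge (Rule 13).
Holding K36 and green-permit grants T4 (Rule 4).
Holding T4 and T36 grants blue-key (Rule 5).
silver-badge: reached.
K9 would need K31 and blue-key (Rule 2), but K31 is never granted.
K31 would need green-permit and K9 (Rule 1), but K9 is never granted.
blue-key: reached.
T2: reached.
Reached: silver-badge, blue-key, and T2 — 3 of the 5.

3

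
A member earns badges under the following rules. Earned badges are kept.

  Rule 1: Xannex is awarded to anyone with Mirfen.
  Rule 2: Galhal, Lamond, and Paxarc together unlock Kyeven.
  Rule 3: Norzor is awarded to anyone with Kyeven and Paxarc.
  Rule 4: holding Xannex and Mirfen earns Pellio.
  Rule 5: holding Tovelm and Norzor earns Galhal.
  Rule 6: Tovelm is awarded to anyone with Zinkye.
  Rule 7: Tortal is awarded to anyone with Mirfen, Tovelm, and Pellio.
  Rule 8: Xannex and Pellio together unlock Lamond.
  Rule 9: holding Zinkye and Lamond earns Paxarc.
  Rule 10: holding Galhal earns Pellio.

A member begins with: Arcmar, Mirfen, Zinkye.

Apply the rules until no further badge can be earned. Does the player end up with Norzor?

No

Norzor would need Kyeven and Paxarc (Rule 3), but Kyeven is never earned.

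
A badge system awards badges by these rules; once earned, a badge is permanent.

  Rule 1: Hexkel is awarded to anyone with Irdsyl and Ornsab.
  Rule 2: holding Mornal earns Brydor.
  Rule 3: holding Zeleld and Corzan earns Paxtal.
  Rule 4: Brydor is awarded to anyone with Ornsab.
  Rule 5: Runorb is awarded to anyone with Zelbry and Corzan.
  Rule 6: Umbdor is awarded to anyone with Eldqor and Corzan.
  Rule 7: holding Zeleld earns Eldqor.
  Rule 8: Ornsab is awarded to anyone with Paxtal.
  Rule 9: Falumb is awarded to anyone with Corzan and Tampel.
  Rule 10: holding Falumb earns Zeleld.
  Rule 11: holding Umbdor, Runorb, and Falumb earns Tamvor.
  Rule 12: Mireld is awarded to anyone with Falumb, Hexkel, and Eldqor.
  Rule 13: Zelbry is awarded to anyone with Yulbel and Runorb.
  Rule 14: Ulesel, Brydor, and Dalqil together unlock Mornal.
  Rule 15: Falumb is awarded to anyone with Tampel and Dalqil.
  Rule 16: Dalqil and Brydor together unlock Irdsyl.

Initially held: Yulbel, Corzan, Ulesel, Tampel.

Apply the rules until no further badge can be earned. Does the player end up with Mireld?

Mireld would need Falumb, Hexkel, and Eldqor (Rule 12), but Hexkel is never earned.

No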